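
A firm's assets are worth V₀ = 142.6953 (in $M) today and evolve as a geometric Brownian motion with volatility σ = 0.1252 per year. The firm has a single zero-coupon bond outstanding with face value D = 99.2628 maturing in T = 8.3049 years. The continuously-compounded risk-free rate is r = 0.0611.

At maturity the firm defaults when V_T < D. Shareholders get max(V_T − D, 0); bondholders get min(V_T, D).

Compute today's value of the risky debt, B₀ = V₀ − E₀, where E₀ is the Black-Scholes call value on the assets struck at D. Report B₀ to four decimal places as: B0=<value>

B0=59.6741

d₁ = [ln(V₀/D) + (r + σ²/2)T] / (σ√T)
   = [ln(142.6953/99.2628) + (0.0611 + 0.5·0.1252²)·8.3049] / (0.1252·√8.3049)
   = [0.362941 + 0.572519] / 0.360804 = 2.592708
d₂ = d₁ − σ√T = 2.592708 − 0.360804 = 2.231904
N(d₁) = 0.995239,  N(d₂) = 0.987189,  e^(−rT) = 0.602041
E₀ = V₀·N(d₁) − D·e^(−rT)·N(d₂)
   = 142.6953·0.995239 − 99.2628·0.602041·0.987189 = 83.021175
B₀ = V₀ − E₀ = 142.6953 − 83.021175 = 59.674125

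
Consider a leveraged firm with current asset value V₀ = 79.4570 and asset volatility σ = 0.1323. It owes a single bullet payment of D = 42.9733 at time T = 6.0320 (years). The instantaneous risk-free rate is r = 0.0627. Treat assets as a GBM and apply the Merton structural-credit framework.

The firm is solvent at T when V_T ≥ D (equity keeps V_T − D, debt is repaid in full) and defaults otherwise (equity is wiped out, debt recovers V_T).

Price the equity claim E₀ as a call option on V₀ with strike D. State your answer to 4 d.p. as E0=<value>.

d₁ = [ln(V₀/D) + (r + σ²/2)T] / (σ√T)
   = [ln(79.4570/42.9733) + (0.0627 + 0.5·0.1323²)·6.0320] / (0.1323·√6.0320)
   = [0.614637 + 0.430996] / 0.324931 = 3.218021
d₂ = d₁ − σ√T = 3.218021 − 0.324931 = 2.893091
N(d₁) = 0.999355,  N(d₂) = 0.998093,  e^(−rT) = 0.685089
E₀ = V₀·N(d₁) − D·e^(−rT)·N(d₂)
   = 79.4570·0.999355 − 42.9733·0.685089·0.998093 = 50.021334

E0=50.0213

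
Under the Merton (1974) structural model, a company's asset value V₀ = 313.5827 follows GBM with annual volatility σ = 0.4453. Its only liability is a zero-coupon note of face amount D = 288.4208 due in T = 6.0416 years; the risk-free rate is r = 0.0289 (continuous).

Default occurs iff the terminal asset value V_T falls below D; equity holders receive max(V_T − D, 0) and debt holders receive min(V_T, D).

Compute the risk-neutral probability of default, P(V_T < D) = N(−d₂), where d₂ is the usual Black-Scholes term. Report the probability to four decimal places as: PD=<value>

d₁ = [ln(V₀/D) + (r + σ²/2)T] / (σ√T)
   = [ln(313.5827/288.4208) + (0.0289 + 0.5·0.4453²)·6.0416] / (0.4453·√6.0416)
   = [0.083643 + 0.773603] / 1.094533 = 0.783207
d₂ = d₁ − σ√T = 0.783207 − 1.094533 = -0.311326
risk-neutral PD = N(−d₂) = N(0.311326) = 0.622223

PD=0.6222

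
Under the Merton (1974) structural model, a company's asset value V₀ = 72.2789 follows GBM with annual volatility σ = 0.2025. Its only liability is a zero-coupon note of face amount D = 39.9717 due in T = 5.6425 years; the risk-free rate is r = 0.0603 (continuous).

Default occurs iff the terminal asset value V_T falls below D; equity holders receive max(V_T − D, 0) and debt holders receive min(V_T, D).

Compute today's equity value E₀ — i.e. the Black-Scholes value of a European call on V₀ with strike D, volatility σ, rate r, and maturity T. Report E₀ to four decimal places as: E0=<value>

E0=44.0481

d₁ = [ln(V₀/D) + (r + σ²/2)T] / (σ√T)
   = [ln(72.2789/39.9717) + (0.0603 + 0.5·0.2025²)·5.6425] / (0.2025·√5.6425)
   = [0.592361 + 0.455932] / 0.481017 = 2.179323
d₂ = d₁ − σ√T = 2.179323 − 0.481017 = 1.698305
N(d₁) = 0.985346,  N(d₂) = 0.955275,  e^(−rT) = 0.711598
E₀ = V₀·N(d₁) − D·e^(−rT)·N(d₂)
   = 72.2789·0.985346 − 39.9717·0.711598·0.955275 = 44.048121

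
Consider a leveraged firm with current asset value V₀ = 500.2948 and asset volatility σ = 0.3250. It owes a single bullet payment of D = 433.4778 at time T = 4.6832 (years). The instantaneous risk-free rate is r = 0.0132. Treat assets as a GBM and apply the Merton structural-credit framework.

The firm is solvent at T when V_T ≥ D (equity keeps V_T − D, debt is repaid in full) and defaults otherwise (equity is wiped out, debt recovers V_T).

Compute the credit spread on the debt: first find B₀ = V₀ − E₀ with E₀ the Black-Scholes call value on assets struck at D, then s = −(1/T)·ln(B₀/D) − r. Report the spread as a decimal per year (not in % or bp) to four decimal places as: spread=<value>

spread=0.0489

d₁ = [ln(V₀/D) + (r + σ²/2)T] / (σ√T)
   = [ln(500.2948/433.4778) + (0.0132 + 0.5·0.3250²)·4.6832] / (0.3250·√4.6832)
   = [0.143357 + 0.309150] / 0.703323 = 0.643384
d₂ = d₁ − σ√T = 0.643384 − 0.703323 = -0.059939
N(d₁) = 0.740013,  N(d₂) = 0.476102,  e^(−rT) = 0.940054
E₀ = V₀·N(d₁) − D·e^(−rT)·N(d₂)
   = 500.2948·0.740013 − 433.4778·0.940054·0.476102 = 176.216384
B₀ = V₀ − E₀ = 500.2948 − 176.216384 = 324.078416
spread = −(1/T)·ln(B₀/D) − r = −(1/4.6832)·ln(324.078416/433.4778) − 0.0132 = 0.04890605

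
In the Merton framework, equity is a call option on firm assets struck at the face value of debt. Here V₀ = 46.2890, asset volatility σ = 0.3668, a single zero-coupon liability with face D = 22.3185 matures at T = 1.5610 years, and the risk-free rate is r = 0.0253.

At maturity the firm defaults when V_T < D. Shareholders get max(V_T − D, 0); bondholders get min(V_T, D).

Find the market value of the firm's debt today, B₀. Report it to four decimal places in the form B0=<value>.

B0=21.1810

d₁ = [ln(V₀/D) + (r + σ²/2)T] / (σ√T)
   = [ln(46.2890/22.3185) + (0.0253 + 0.5·0.3668²)·1.5610] / (0.3668·√1.5610)
   = [0.729488 + 0.144504] / 0.458280 = 1.907114
d₂ = d₁ − σ√T = 1.907114 − 0.458280 = 1.448834
N(d₁) = 0.971747,  N(d₂) = 0.926308,  e^(−rT) = 0.961276
E₀ = V₀·N(d₁) − D·e^(−rT)·N(d₂)
   = 46.2890·0.971747 − 22.3185·0.961276·0.926308 = 25.107959
B₀ = V₀ − E₀ = 46.2890 − 25.107959 = 21.181041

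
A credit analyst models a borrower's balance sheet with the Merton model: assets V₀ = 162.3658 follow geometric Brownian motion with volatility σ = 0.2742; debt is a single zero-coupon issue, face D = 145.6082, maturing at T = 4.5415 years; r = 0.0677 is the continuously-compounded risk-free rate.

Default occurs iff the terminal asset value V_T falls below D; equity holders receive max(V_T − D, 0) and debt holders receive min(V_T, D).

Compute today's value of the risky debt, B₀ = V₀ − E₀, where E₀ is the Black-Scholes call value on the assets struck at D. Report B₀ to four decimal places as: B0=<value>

d₁ = [ln(V₀/D) + (r + σ²/2)T] / (σ√T)
   = [ln(162.3658/145.6082) + (0.0677 + 0.5·0.2742²)·4.5415] / (0.2742·√4.5415)
   = [0.108932 + 0.478187] / 0.584342 = 1.004754
d₂ = d₁ − σ√T = 1.004754 − 0.584342 = 0.420412
N(d₁) = 0.842492,  N(d₂) = 0.662908,  e^(−rT) = 0.735313
E₀ = V₀·N(d₁) − D·e^(−rT)·N(d₂)
   = 162.3658·0.842492 − 145.6082·0.735313·0.662908 = 65.816038
B₀ = V₀ − E₀ = 162.3658 − 65.816038 = 96.549762

B0=96.5498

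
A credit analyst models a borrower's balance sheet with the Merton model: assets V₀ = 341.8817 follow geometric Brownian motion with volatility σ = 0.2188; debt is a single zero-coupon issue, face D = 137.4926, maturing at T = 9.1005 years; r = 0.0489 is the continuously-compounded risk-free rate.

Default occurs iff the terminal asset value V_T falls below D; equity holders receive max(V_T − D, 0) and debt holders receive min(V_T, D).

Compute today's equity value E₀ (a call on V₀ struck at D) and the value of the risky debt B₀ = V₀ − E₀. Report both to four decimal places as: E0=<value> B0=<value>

d₁ = [ln(V₀/D) + (r + σ²/2)T] / (σ√T)
   = [ln(341.8817/137.4926) + (0.0489 + 0.5·0.2188²)·9.1005] / (0.2188·√9.1005)
   = [0.910895 + 0.662851] / 0.660055 = 2.384265
d₂ = d₁ − σ√T = 2.384265 − 0.660055 = 1.724210
N(d₁) = 0.991443,  N(d₂) = 0.957665,  e^(−rT) = 0.640815
E₀ = V₀·N(d₁) − D·e^(−rT)·N(d₂)
   = 341.8817·0.991443 − 137.4926·0.640815·0.957665 = 254.579038
B₀ = V₀ − E₀ = 341.8817 − 254.579038 = 87.302662

E0=254.5790 B0=87.3027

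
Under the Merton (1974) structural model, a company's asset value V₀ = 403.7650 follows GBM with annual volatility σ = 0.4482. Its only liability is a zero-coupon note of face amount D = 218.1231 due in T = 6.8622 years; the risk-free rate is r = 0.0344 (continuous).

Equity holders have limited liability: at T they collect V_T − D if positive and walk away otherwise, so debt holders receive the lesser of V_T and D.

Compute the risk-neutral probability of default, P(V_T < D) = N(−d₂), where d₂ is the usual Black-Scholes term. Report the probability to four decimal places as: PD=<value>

PD=0.4449

d₁ = [ln(V₀/D) + (r + σ²/2)T] / (σ√T)
   = [ln(403.7650/218.1231) + (0.0344 + 0.5·0.4482²)·6.8622] / (0.4482·√6.8622)
   = [0.615773 + 0.925310] / 1.174096 = 1.312571
d₂ = d₁ − σ√T = 1.312571 − 1.174096 = 0.138475
risk-neutral PD = N(−d₂) = N(-0.138475) = 0.444933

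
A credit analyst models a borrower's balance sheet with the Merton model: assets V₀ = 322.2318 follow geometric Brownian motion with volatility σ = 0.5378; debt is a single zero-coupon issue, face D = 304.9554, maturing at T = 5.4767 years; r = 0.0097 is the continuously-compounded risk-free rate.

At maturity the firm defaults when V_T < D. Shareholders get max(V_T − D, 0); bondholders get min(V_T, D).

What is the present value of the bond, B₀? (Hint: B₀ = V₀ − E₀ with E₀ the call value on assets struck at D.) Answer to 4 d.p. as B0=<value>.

B0=161.3019

d₁ = [ln(V₀/D) + (r + σ²/2)T] / (σ√T)
   = [ln(322.2318/304.9554) + (0.0097 + 0.5·0.5378²)·5.4767] / (0.5378·√5.4767)
   = [0.055106 + 0.845134] / 1.258578 = 0.715283
d₂ = d₁ − σ√T = 0.715283 − 1.258578 = -0.543296
N(d₁) = 0.762783,  N(d₂) = 0.293463,  e^(−rT) = 0.948262
E₀ = V₀·N(d₁) − D·e^(−rT)·N(d₂)
   = 322.2318·0.762783 − 304.9554·0.948262·0.293463 = 160.929876
B₀ = V₀ − E₀ = 322.2318 − 160.929876 = 161.301924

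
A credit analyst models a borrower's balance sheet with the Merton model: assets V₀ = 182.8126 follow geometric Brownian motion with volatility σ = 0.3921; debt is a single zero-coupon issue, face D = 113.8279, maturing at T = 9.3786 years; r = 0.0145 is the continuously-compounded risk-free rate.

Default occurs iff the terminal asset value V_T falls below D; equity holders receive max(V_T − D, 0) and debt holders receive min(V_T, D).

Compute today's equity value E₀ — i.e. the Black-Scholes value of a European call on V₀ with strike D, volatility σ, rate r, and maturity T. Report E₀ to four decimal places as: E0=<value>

E0=112.3234

d₁ = [ln(V₀/D) + (r + σ²/2)T] / (σ√T)
   = [ln(182.8126/113.8279) + (0.0145 + 0.5·0.3921²)·9.3786] / (0.3921·√9.3786)
   = [0.473774 + 0.856934] / 1.200787 = 1.108197
d₂ = d₁ − σ√T = 1.108197 − 1.200787 = -0.092590
N(d₁) = 0.866112,  N(d₂) = 0.463115,  e^(−rT) = 0.872852
E₀ = V₀·N(d₁) − D·e^(−rT)·N(d₂)
   = 182.8126·0.866112 − 113.8279·0.872852·0.463115 = 112.323410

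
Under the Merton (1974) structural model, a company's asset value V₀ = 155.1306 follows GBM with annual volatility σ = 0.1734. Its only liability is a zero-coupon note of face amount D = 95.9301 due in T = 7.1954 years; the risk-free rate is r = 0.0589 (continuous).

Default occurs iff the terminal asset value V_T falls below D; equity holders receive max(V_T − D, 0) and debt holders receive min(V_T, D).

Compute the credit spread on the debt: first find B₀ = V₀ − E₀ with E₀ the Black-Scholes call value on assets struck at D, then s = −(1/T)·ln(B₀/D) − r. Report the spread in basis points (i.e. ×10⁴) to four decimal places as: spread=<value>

d₁ = [ln(V₀/D) + (r + σ²/2)T] / (σ√T)
   = [ln(155.1306/95.9301) + (0.0589 + 0.5·0.1734²)·7.1954] / (0.1734·√7.1954)
   = [0.480648 + 0.531983] / 0.465132 = 2.177081
d₂ = d₁ − σ√T = 2.177081 − 0.465132 = 1.711948
N(d₁) = 0.985263,  N(d₂) = 0.956547,  e^(−rT) = 0.654549
E₀ = V₀·N(d₁) − D·e^(−rT)·N(d₂)
   = 155.1306·0.985263 − 95.9301·0.654549·0.956547 = 92.781922
B₀ = V₀ − E₀ = 155.1306 − 92.781922 = 62.348678
spread = −(1/T)·ln(B₀/D) − r = −(1/7.1954)·ln(62.348678/95.9301) − 0.0589 = 0.00098233
in basis points: 0.00098233 × 10⁴ = 9.8233 bp

spread=9.8233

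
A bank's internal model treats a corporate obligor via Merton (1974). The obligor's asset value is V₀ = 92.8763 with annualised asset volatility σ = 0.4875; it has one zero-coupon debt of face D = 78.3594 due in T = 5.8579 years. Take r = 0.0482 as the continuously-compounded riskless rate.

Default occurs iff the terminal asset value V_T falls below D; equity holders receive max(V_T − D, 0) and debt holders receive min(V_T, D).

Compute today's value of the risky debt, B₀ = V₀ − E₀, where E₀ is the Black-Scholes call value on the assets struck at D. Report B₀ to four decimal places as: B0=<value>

B0=40.0498

d₁ = [ln(V₀/D) + (r + σ²/2)T] / (σ√T)
   = [ln(92.8763/78.3594) + (0.0482 + 0.5·0.4875²)·5.8579] / (0.4875·√5.8579)
   = [0.169963 + 0.978434] / 1.179901 = 0.973299
d₂ = d₁ − σ√T = 0.973299 − 1.179901 = -0.206602
N(d₁) = 0.834798,  N(d₂) = 0.418160,  e^(−rT) = 0.754009
E₀ = V₀·N(d₁) − D·e^(−rT)·N(d₂)
   = 92.8763·0.834798 − 78.3594·0.754009·0.418160 = 52.826455
B₀ = V₀ − E₀ = 92.8763 − 52.826455 = 40.049845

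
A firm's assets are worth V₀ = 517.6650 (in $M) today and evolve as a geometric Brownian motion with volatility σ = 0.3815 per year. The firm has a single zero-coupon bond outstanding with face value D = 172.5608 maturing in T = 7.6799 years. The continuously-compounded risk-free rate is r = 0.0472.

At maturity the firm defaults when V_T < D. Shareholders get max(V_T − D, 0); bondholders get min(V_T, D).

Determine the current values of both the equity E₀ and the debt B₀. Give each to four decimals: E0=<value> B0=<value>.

E0=406.6894 B0=110.9756

d₁ = [ln(V₀/D) + (r + σ²/2)T] / (σ√T)
   = [ln(517.6650/172.5608) + (0.0472 + 0.5·0.3815²)·7.6799] / (0.3815·√7.6799)
   = [1.098579 + 0.921366] / 1.057237 = 1.910589
d₂ = d₁ − σ√T = 1.910589 − 1.057237 = 0.853352
N(d₁) = 0.971971,  N(d₂) = 0.803268,  e^(−rT) = 0.695940
E₀ = V₀·N(d₁) − D·e^(−rT)·N(d₂)
   = 517.6650·0.971971 − 172.5608·0.695940·0.803268 = 406.689440
B₀ = V₀ − E₀ = 517.6650 − 406.689440 = 110.975560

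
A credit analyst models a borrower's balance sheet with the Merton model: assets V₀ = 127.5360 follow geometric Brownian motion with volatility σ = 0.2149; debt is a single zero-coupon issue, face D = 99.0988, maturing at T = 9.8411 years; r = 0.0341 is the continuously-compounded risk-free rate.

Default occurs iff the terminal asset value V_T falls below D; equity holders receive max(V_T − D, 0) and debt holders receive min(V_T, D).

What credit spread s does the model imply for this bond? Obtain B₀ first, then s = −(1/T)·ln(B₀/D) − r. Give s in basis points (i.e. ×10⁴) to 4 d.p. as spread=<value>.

spread=98.4784

d₁ = [ln(V₀/D) + (r + σ²/2)T] / (σ√T)
   = [ln(127.5360/99.0988) + (0.0341 + 0.5·0.2149²)·9.8411] / (0.2149·√9.8411)
   = [0.252281 + 0.562822] / 0.674153 = 1.209079
d₂ = d₁ − σ√T = 1.209079 − 0.674153 = 0.534926
N(d₁) = 0.886684,  N(d₂) = 0.703650,  e^(−rT) = 0.714922
E₀ = V₀·N(d₁) − D·e^(−rT)·N(d₂)
   = 127.5360·0.886684 − 99.0988·0.714922·0.703650 = 63.231977
B₀ = V₀ − E₀ = 127.5360 − 63.231977 = 64.304023
spread = −(1/T)·ln(B₀/D) − r = −(1/9.8411)·ln(64.304023/99.0988) − 0.0341 = 0.00984784
in basis points: 0.00984784 × 10⁴ = 98.4784 bp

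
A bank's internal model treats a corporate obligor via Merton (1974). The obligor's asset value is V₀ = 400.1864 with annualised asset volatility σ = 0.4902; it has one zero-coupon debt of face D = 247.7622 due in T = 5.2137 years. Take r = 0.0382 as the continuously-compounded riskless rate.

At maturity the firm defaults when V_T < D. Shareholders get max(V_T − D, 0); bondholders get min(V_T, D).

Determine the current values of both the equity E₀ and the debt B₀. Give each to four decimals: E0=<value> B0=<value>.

E0=246.1496 B0=154.0368

d₁ = [ln(V₀/D) + (r + σ²/2)T] / (σ√T)
   = [ln(400.1864/247.7622) + (0.0382 + 0.5·0.4902²)·5.2137] / (0.4902·√5.2137)
   = [0.479461 + 0.825579] / 1.119300 = 1.165944
d₂ = d₁ − σ√T = 1.165944 − 1.119300 = 0.046644
N(d₁) = 0.878181,  N(d₂) = 0.518602,  e^(−rT) = 0.819416
E₀ = V₀·N(d₁) − D·e^(−rT)·N(d₂)
   = 400.1864·0.878181 − 247.7622·0.819416·0.518602 = 246.149592
B₀ = V₀ − E₀ = 400.1864 − 246.149592 = 154.036808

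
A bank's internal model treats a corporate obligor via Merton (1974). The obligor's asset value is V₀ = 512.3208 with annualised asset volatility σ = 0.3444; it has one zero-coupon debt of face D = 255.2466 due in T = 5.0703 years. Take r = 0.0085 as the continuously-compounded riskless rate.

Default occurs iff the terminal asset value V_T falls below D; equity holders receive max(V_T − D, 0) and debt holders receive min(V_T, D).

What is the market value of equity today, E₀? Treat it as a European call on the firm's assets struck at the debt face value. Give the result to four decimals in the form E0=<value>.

E0=291.6409

d₁ = [ln(V₀/D) + (r + σ²/2)T] / (σ√T)
   = [ln(512.3208/255.2466) + (0.0085 + 0.5·0.3444²)·5.0703] / (0.3444·√5.0703)
   = [0.696721 + 0.343795] / 0.775497 = 1.341741
d₂ = d₁ − σ√T = 1.341741 − 0.775497 = 0.566245
N(d₁) = 0.910160,  N(d₂) = 0.714386,  e^(−rT) = 0.957818
E₀ = V₀·N(d₁) − D·e^(−rT)·N(d₂)
   = 512.3208·0.910160 − 255.2466·0.957818·0.714386 = 291.640942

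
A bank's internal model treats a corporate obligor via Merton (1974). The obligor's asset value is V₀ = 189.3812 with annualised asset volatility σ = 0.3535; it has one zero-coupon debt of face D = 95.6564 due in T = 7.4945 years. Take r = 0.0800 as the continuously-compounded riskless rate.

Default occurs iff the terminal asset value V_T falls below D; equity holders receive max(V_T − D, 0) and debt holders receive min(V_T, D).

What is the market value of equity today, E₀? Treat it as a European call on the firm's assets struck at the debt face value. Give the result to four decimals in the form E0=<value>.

E0=140.6992

d₁ = [ln(V₀/D) + (r + σ²/2)T] / (σ√T)
   = [ln(189.3812/95.6564) + (0.0800 + 0.5·0.3535²)·7.4945] / (0.3535·√7.4945)
   = [0.682999 + 1.067825] / 0.967745 = 1.809180
d₂ = d₁ − σ√T = 1.809180 − 0.967745 = 0.841435
N(d₁) = 0.964788,  N(d₂) = 0.799948,  e^(−rT) = 0.549053
E₀ = V₀·N(d₁) − D·e^(−rT)·N(d₂)
   = 189.3812·0.964788 − 95.6564·0.549053·0.799948 = 140.699173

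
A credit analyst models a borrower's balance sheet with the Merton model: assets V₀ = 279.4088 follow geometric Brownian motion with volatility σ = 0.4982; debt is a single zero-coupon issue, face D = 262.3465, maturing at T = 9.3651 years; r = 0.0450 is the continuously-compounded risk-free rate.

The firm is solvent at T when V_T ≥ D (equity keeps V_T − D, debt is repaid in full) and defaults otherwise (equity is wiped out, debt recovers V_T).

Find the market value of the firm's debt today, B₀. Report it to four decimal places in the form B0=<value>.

d₁ = [ln(V₀/D) + (r + σ²/2)T] / (σ√T)
   = [ln(279.4088/262.3465) + (0.0450 + 0.5·0.4982²)·9.3651] / (0.4982·√9.3651)
   = [0.063010 + 1.583654] / 1.524614 = 1.080053
d₂ = d₁ − σ√T = 1.080053 − 1.524614 = -0.444562
N(d₁) = 0.859941,  N(d₂) = 0.328318,  e^(−rT) = 0.656108
E₀ = V₀·N(d₁) − D·e^(−rT)·N(d₂)
   = 279.4088·0.859941 − 262.3465·0.656108·0.328318 = 183.762297
B₀ = V₀ − E₀ = 279.4088 − 183.762297 = 95.646503

B0=95.6465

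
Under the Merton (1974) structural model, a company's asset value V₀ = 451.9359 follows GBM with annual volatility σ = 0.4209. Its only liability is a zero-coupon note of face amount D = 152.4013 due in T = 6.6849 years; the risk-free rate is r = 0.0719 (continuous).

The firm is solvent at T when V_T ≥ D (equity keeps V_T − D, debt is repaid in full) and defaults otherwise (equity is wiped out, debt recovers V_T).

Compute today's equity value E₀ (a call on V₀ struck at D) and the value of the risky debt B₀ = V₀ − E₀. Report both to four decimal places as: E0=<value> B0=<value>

d₁ = [ln(V₀/D) + (r + σ²/2)T] / (σ√T)
   = [ln(451.9359/152.4013) + (0.0719 + 0.5·0.4209²)·6.6849] / (0.4209·√6.6849)
   = [1.087023 + 1.072782] / 1.088244 = 1.984670
d₂ = d₁ − σ√T = 1.984670 − 1.088244 = 0.896425
N(d₁) = 0.976409,  N(d₂) = 0.814987,  e^(−rT) = 0.618385
E₀ = V₀·N(d₁) − D·e^(−rT)·N(d₂)
   = 451.9359·0.976409 − 152.4013·0.618385·0.814987 = 364.467898
B₀ = V₀ − E₀ = 451.9359 − 364.467898 = 87.468002

E0=364.4679 B0=87.4680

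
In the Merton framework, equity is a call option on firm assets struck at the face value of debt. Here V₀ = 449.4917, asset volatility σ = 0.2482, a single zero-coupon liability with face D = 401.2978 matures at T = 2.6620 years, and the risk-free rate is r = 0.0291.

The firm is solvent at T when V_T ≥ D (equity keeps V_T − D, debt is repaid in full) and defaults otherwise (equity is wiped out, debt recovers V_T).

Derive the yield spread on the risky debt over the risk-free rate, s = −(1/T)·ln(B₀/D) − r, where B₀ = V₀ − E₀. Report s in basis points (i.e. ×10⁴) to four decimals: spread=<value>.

spread=359.1631

d₁ = [ln(V₀/D) + (r + σ²/2)T] / (σ√T)
   = [ln(449.4917/401.2978) + (0.0291 + 0.5·0.2482²)·2.6620] / (0.2482·√2.6620)
   = [0.113414 + 0.159458] / 0.404954 = 0.673834
d₂ = d₁ − σ√T = 0.673834 − 0.404954 = 0.268880
N(d₁) = 0.749791,  N(d₂) = 0.605989,  e^(−rT) = 0.925460
E₀ = V₀·N(d₁) − D·e^(−rT)·N(d₂)
   = 449.4917·0.749791 − 401.2978·0.925460·0.605989 = 111.969808
B₀ = V₀ − E₀ = 449.4917 − 111.969808 = 337.521892
spread = −(1/T)·ln(B₀/D) − r = −(1/2.6620)·ln(337.521892/401.2978) − 0.0291 = 0.03591631
in basis points: 0.03591631 × 10⁴ = 359.1631 bp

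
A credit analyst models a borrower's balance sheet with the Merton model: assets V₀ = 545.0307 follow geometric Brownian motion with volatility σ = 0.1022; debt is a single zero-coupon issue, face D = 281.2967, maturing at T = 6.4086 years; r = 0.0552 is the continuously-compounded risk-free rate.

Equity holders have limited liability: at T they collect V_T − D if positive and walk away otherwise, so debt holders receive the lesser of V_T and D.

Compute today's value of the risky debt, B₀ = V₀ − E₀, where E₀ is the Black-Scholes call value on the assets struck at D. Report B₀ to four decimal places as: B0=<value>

B0=197.4827

d₁ = [ln(V₀/D) + (r + σ²/2)T] / (σ√T)
   = [ln(545.0307/281.2967) + (0.0552 + 0.5·0.1022²)·6.4086] / (0.1022·√6.4086)
   = [0.661432 + 0.387223] / 0.258721 = 4.053221
d₂ = d₁ − σ√T = 4.053221 − 0.258721 = 3.794499
N(d₁) = 0.999975,  N(d₂) = 0.999926,  e^(−rT) = 0.702047
E₀ = V₀·N(d₁) − D·e^(−rT)·N(d₂)
   = 545.0307·0.999975 − 281.2967·0.702047·0.999926 = 347.547996
B₀ = V₀ − E₀ = 545.0307 − 347.547996 = 197.482704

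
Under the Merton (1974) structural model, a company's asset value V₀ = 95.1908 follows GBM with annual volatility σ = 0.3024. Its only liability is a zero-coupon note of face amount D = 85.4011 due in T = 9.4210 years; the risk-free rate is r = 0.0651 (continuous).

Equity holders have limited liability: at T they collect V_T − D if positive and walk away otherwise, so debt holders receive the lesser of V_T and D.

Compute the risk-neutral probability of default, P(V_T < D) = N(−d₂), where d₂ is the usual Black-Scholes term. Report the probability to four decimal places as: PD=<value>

PD=0.3769

d₁ = [ln(V₀/D) + (r + σ²/2)T] / (σ√T)
   = [ln(95.1908/85.4011) + (0.0651 + 0.5·0.3024²)·9.4210] / (0.3024·√9.4210)
   = [0.108524 + 1.044062] / 0.928176 = 1.241776
d₂ = d₁ − σ√T = 1.241776 − 0.928176 = 0.313600
risk-neutral PD = N(−d₂) = N(-0.313600) = 0.376912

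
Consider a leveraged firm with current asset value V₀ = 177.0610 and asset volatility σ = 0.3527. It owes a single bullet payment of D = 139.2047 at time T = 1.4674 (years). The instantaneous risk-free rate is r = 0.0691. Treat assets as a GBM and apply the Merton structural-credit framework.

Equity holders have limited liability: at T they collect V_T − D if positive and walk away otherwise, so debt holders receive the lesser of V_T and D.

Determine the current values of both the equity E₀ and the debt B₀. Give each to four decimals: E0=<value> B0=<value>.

d₁ = [ln(V₀/D) + (r + σ²/2)T] / (σ√T)
   = [ln(177.0610/139.2047) + (0.0691 + 0.5·0.3527²)·1.4674] / (0.3527·√1.4674)
   = [0.240549 + 0.192668] / 0.427248 = 1.013970
d₂ = d₁ − σ√T = 1.013970 − 0.427248 = 0.586723
N(d₁) = 0.844702,  N(d₂) = 0.721305,  e^(−rT) = 0.903574
E₀ = V₀·N(d₁) − D·e^(−rT)·N(d₂)
   = 177.0610·0.844702 − 139.2047·0.903574·0.721305 = 58.836703
B₀ = V₀ − E₀ = 177.0610 − 58.836703 = 118.224297

E0=58.8367 B0=118.2243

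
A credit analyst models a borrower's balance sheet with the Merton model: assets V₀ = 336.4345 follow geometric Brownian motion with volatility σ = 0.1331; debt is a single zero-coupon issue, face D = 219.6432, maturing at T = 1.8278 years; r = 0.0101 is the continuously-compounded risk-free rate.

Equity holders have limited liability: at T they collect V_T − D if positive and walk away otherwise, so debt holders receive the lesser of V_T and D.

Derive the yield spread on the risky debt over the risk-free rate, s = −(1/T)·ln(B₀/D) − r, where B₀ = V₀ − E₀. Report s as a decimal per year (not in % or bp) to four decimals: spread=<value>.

spread=0.0003

d₁ = [ln(V₀/D) + (r + σ²/2)T] / (σ√T)
   = [ln(336.4345/219.6432) + (0.0101 + 0.5·0.1331²)·1.8278] / (0.1331·√1.8278)
   = [0.426399 + 0.034651] / 0.179946 = 2.562157
d₂ = d₁ − σ√T = 2.562157 − 0.179946 = 2.382211
N(d₁) = 0.994799,  N(d₂) = 0.991395,  e^(−rT) = 0.981709
E₀ = V₀·N(d₁) − D·e^(−rT)·N(d₂)
   = 336.4345·0.994799 − 219.6432·0.981709·0.991395 = 120.914374
B₀ = V₀ − E₀ = 336.4345 − 120.914374 = 215.520126
spread = −(1/T)·ln(B₀/D) − r = −(1/1.8278)·ln(215.520126/219.6432) − 0.0101 = 0.00026772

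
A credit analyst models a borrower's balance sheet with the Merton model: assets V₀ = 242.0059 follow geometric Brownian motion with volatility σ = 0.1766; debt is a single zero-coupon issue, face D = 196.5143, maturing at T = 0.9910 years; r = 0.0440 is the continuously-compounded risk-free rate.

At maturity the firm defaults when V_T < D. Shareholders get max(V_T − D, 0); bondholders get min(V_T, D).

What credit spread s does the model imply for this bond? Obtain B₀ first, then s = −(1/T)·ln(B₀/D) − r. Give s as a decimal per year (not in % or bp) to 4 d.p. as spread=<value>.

spread=0.0069

d₁ = [ln(V₀/D) + (r + σ²/2)T] / (σ√T)
   = [ln(242.0059/196.5143) + (0.0440 + 0.5·0.1766²)·0.9910] / (0.1766·√0.9910)
   = [0.208227 + 0.059057] / 0.175804 = 1.520358
d₂ = d₁ − σ√T = 1.520358 − 0.175804 = 1.344555
N(d₁) = 0.935790,  N(d₂) = 0.910615,  e^(−rT) = 0.957333
E₀ = V₀·N(d₁) − D·e^(−rT)·N(d₂)
   = 242.0059·0.935790 − 196.5143·0.957333·0.910615 = 55.152842
B₀ = V₀ − E₀ = 242.0059 − 55.152842 = 186.853058
spread = −(1/T)·ln(B₀/D) − r = −(1/0.9910)·ln(186.853058/196.5143) − 0.0440 = 0.00687051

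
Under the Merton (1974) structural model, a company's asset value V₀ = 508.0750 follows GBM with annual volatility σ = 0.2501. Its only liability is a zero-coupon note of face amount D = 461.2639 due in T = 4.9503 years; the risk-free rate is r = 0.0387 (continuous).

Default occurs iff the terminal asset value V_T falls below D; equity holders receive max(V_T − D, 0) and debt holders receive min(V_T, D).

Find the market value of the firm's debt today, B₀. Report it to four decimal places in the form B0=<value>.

d₁ = [ln(V₀/D) + (r + σ²/2)T] / (σ√T)
   = [ln(508.0750/461.2639) + (0.0387 + 0.5·0.2501²)·4.9503] / (0.2501·√4.9503)
   = [0.096659 + 0.346397] / 0.556454 = 0.796213
d₂ = d₁ − σ√T = 0.796213 − 0.556454 = 0.239759
N(d₁) = 0.787046,  N(d₂) = 0.594741,  e^(−rT) = 0.825656
E₀ = V₀·N(d₁) − D·e^(−rT)·N(d₂)
   = 508.0750·0.787046 − 461.2639·0.825656·0.594741 = 173.373777
B₀ = V₀ − E₀ = 508.0750 − 173.373777 = 334.701223

B0=334.7012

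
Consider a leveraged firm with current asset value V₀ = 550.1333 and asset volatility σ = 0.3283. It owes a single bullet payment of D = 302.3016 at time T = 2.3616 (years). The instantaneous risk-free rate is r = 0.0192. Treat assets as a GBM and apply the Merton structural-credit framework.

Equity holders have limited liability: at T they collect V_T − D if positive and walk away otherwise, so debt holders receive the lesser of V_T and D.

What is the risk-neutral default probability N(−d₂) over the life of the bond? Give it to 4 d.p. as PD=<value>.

PD=0.1528

d₁ = [ln(V₀/D) + (r + σ²/2)T] / (σ√T)
   = [ln(550.1333/302.3016) + (0.0192 + 0.5·0.3283²)·2.3616] / (0.3283·√2.3616)
   = [0.598735 + 0.172610] / 0.504515 = 1.528886
d₂ = d₁ − σ√T = 1.528886 − 0.504515 = 1.024371
risk-neutral PD = N(−d₂) = N(-1.024371) = 0.152830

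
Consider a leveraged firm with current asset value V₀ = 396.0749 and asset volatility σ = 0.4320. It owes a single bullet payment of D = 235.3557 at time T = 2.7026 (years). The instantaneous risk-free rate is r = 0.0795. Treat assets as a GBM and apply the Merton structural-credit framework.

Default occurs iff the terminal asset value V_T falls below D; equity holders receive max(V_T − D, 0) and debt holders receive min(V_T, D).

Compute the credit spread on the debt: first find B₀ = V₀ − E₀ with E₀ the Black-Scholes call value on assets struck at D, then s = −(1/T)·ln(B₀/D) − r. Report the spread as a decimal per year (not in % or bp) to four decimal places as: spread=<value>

spread=0.0295

d₁ = [ln(V₀/D) + (r + σ²/2)T] / (σ√T)
   = [ln(396.0749/235.3557) + (0.0795 + 0.5·0.4320²)·2.7026] / (0.4320·√2.7026)
   = [0.520505 + 0.467042] / 0.710190 = 1.390539
d₂ = d₁ − σ√T = 1.390539 − 0.710190 = 0.680349
N(d₁) = 0.917817,  N(d₂) = 0.751858,  e^(−rT) = 0.806657
E₀ = V₀·N(d₁) − D·e^(−rT)·N(d₂)
   = 396.0749·0.917817 − 235.3557·0.806657·0.751858 = 220.783142
B₀ = V₀ − E₀ = 396.0749 − 220.783142 = 175.291758
spread = −(1/T)·ln(B₀/D) − r = −(1/2.7026)·ln(175.291758/235.3557) − 0.0795 = 0.02952324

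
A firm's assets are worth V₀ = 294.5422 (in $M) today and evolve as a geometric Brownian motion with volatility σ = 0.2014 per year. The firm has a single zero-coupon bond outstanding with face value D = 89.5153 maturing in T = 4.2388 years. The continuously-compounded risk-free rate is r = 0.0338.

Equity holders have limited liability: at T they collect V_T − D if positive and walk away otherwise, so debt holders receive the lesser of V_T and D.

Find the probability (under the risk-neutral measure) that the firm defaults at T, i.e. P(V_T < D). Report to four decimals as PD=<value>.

PD=0.0013

d₁ = [ln(V₀/D) + (r + σ²/2)T] / (σ√T)
   = [ln(294.5422/89.5153) + (0.0338 + 0.5·0.2014²)·4.2388] / (0.2014·√4.2388)
   = [1.191013 + 0.229238] / 0.414649 = 3.425187
d₂ = d₁ − σ√T = 3.425187 − 0.414649 = 3.010537
risk-neutral PD = N(−d₂) = N(-3.010537) = 0.001304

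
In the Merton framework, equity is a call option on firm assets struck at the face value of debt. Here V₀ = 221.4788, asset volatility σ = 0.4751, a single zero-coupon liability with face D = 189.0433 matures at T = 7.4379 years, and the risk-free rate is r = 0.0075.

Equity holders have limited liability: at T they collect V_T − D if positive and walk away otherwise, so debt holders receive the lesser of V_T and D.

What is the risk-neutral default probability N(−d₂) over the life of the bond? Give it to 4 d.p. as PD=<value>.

PD=0.6853

d₁ = [ln(V₀/D) + (r + σ²/2)T] / (σ√T)
   = [ln(221.4788/189.0433) + (0.0075 + 0.5·0.4751²)·7.4379] / (0.4751·√7.4379)
   = [0.158351 + 0.895226] / 1.295717 = 0.813122
d₂ = d₁ − σ√T = 0.813122 − 1.295717 = -0.482595
risk-neutral PD = N(−d₂) = N(0.482595) = 0.685308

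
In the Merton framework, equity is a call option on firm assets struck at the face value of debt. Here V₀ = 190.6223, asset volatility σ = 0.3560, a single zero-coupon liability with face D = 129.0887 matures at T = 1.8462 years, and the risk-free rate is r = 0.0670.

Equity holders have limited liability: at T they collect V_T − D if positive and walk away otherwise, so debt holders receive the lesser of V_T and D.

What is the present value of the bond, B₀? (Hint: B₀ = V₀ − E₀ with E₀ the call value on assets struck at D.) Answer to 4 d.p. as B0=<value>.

d₁ = [ln(V₀/D) + (r + σ²/2)T] / (σ√T)
   = [ln(190.6223/129.0887) + (0.0670 + 0.5·0.3560²)·1.8462] / (0.3560·√1.8462)
   = [0.389794 + 0.240685] / 0.483715 = 1.303412
d₂ = d₁ − σ√T = 1.303412 − 0.483715 = 0.819697
N(d₁) = 0.903783,  N(d₂) = 0.793806,  e^(−rT) = 0.883649
E₀ = V₀·N(d₁) − D·e^(−rT)·N(d₂)
   = 190.6223·0.903783 − 129.0887·0.883649·0.793806 = 81.732491
B₀ = V₀ − E₀ = 190.6223 − 81.732491 = 108.889809

B0=108.8898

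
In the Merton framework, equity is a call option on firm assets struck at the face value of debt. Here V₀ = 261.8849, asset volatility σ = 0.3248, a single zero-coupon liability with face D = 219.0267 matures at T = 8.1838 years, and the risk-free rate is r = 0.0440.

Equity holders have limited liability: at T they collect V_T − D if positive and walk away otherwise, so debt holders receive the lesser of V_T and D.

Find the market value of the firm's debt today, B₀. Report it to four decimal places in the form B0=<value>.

B0=122.2053

d₁ = [ln(V₀/D) + (r + σ²/2)T] / (σ√T)
   = [ln(261.8849/219.0267) + (0.0440 + 0.5·0.3248²)·8.1838] / (0.3248·√8.1838)
   = [0.178711 + 0.791762] / 0.929166 = 1.044456
d₂ = d₁ − σ√T = 1.044456 − 0.929166 = 0.115290
N(d₁) = 0.851863,  N(d₂) = 0.545892,  e^(−rT) = 0.697615
E₀ = V₀·N(d₁) − D·e^(−rT)·N(d₂)
   = 261.8849·0.851863 − 219.0267·0.697615·0.545892 = 139.679624
B₀ = V₀ − E₀ = 261.8849 − 139.679624 = 122.205276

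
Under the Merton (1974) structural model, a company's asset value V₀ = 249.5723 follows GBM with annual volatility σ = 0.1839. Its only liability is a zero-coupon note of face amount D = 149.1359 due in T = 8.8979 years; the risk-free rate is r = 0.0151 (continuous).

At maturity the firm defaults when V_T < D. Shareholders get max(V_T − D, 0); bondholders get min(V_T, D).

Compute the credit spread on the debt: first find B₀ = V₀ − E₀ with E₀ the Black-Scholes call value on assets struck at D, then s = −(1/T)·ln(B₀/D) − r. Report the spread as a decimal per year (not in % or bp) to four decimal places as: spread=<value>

spread=0.0049

d₁ = [ln(V₀/D) + (r + σ²/2)T] / (σ√T)
   = [ln(249.5723/149.1359) + (0.0151 + 0.5·0.1839²)·8.8979] / (0.1839·√8.8979)
   = [0.514891 + 0.284818] / 0.548562 = 1.457829
d₂ = d₁ − σ√T = 1.457829 − 0.548562 = 0.909267
N(d₁) = 0.927556,  N(d₂) = 0.818395,  e^(−rT) = 0.874277
E₀ = V₀·N(d₁) − D·e^(−rT)·N(d₂)
   = 249.5723·0.927556 − 149.1359·0.874277·0.818395 = 124.784969
B₀ = V₀ − E₀ = 249.5723 − 124.784969 = 124.787331
spread = −(1/T)·ln(B₀/D) − r = −(1/8.8979)·ln(124.787331/149.1359) − 0.0151 = 0.00493248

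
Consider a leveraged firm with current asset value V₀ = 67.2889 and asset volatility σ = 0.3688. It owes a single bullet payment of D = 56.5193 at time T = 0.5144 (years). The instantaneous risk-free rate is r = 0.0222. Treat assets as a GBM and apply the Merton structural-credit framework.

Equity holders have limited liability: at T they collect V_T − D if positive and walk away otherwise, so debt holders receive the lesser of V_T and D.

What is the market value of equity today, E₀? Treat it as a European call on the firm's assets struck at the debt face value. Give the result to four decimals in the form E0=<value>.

d₁ = [ln(V₀/D) + (r + σ²/2)T] / (σ√T)
   = [ln(67.2889/56.5193) + (0.0222 + 0.5·0.3688²)·0.5144] / (0.3688·√0.5144)
   = [0.174413 + 0.046402] / 0.264510 = 0.834811
d₂ = d₁ − σ√T = 0.834811 − 0.264510 = 0.570301
N(d₁) = 0.798088,  N(d₂) = 0.715763,  e^(−rT) = 0.988645
E₀ = V₀·N(d₁) − D·e^(−rT)·N(d₂)
   = 67.2889·0.798088 − 56.5193·0.988645·0.715763 = 13.707364

E0=13.7074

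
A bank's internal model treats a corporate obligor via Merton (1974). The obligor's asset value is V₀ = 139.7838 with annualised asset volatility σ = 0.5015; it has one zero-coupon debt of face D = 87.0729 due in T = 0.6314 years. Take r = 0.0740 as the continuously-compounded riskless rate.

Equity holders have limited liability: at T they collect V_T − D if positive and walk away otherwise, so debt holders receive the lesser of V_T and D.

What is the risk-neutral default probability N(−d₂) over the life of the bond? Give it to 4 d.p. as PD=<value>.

PD=0.1344

d₁ = [ln(V₀/D) + (r + σ²/2)T] / (σ√T)
   = [ln(139.7838/87.0729) + (0.0740 + 0.5·0.5015²)·0.6314] / (0.5015·√0.6314)
   = [0.473351 + 0.126123] / 0.398495 = 1.504344
d₂ = d₁ − σ√T = 1.504344 − 0.398495 = 1.105849
risk-neutral PD = N(−d₂) = N(-1.105849) = 0.134396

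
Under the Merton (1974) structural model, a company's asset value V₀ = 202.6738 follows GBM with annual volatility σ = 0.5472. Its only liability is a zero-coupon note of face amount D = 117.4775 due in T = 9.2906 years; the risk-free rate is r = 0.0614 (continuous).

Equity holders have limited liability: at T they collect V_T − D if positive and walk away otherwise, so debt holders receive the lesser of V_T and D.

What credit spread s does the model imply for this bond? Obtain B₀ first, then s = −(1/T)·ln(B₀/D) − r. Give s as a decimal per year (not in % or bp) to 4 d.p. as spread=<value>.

spread=0.0485

d₁ = [ln(V₀/D) + (r + σ²/2)T] / (σ√T)
   = [ln(202.6738/117.4775) + (0.0614 + 0.5·0.5472²)·9.2906] / (0.5472·√9.2906)
   = [0.545351 + 1.961375] / 1.667892 = 1.502930
d₂ = d₁ − σ√T = 1.502930 − 1.667892 = -0.164962
N(d₁) = 0.933572,  N(d₂) = 0.434487,  e^(−rT) = 0.565275
E₀ = V₀·N(d₁) − D·e^(−rT)·N(d₂)
   = 202.6738·0.933572 − 117.4775·0.565275·0.434487 = 160.357460
B₀ = V₀ − E₀ = 202.6738 − 160.357460 = 42.316340
spread = −(1/T)·ln(B₀/D) − r = −(1/9.2906)·ln(42.316340/117.4775) − 0.0614 = 0.04850394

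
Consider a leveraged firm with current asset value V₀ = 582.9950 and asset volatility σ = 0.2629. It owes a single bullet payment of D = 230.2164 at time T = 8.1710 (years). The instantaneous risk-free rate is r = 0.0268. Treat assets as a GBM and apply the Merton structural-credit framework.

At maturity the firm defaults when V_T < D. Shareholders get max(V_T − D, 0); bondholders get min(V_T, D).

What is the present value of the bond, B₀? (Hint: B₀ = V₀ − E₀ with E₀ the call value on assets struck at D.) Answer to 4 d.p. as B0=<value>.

B0=178.4944

d₁ = [ln(V₀/D) + (r + σ²/2)T] / (σ√T)
   = [ln(582.9950/230.2164) + (0.0268 + 0.5·0.2629²)·8.1710] / (0.2629·√8.1710)
   = [0.929159 + 0.501358] / 0.751499 = 1.903552
d₂ = d₁ − σ√T = 1.903552 − 0.751499 = 1.152053
N(d₁) = 0.971516,  N(d₂) = 0.875350,  e^(−rT) = 0.803336
E₀ = V₀·N(d₁) − D·e^(−rT)·N(d₂)
   = 582.9950·0.971516 − 230.2164·0.803336·0.875350 = 404.500612
B₀ = V₀ − E₀ = 582.9950 − 404.500612 = 178.494388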